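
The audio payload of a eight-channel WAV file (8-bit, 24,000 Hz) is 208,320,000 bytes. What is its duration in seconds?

1,085 seconds

Byte rate = 24,000 × 1 × 8 = 192,000 bytes/s.
Duration = 208,320,000 / 192,000 = 1,085 s.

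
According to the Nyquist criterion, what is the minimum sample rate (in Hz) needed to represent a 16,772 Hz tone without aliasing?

Minimum sample rate = 2 × 16,772 Hz = 33,544 Hz.

33,544 Hz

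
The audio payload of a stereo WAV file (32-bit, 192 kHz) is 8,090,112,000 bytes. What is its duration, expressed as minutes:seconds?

Byte rate = 192,000 × 4 × 2 = 1,536,000 bytes/s.
Duration = 8,090,112,000 / 1,536,000 = 5,267 s.
5,267 s = 87:47.

87:47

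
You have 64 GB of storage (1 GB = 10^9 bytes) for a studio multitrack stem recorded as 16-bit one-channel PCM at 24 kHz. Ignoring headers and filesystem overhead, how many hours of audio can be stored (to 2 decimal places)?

Uncompressed byte rate = 24,000 × 2 × 1 = 48,000 bytes/s.
Capacity = 64 × 1,000,000,000 = 64,000,000,000 bytes.
64,000,000,000 / 48,000 ≈ 1333333.33 s → 370.37 hours.

370.37 hours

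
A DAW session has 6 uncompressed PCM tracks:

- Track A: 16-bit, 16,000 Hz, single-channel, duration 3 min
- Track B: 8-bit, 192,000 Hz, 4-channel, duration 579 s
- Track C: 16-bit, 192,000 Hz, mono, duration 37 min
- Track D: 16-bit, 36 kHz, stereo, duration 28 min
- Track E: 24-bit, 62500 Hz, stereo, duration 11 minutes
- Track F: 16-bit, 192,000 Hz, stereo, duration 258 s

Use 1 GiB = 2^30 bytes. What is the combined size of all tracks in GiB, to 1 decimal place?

1.9 GiB

Track A: 3 min = 180 s; 16,000 × 180 × 2 × 1 = 5,760,000 bytes.
Track B: 192,000 × 579 × 1 × 4 = 444,672,000 bytes.
Track C: 37 min = 2,220 s; 192,000 × 2,220 × 2 × 1 = 852,480,000 bytes.
Track D: 28 min = 1,680 s; 36,000 × 1,680 × 2 × 2 = 241,920,000 bytes.
Track E: 11 minutes = 660 s; 62,500 × 660 × 3 × 2 = 247,500,000 bytes.
Track F: 192,000 × 258 × 2 × 2 = 198,144,000 bytes.
Total = 1,990,476,000 bytes = 1.9 GiB.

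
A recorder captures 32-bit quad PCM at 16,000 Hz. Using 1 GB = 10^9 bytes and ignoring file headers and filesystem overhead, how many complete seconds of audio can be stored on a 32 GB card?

125,000 seconds

Uncompressed byte rate = 16,000 × 4 × 4 = 256,000 bytes/s.
Capacity = 32 × 1,000,000,000 = 32,000,000,000 bytes.
32,000,000,000 / 256,000 ≈ 125000 s → 125,000 seconds.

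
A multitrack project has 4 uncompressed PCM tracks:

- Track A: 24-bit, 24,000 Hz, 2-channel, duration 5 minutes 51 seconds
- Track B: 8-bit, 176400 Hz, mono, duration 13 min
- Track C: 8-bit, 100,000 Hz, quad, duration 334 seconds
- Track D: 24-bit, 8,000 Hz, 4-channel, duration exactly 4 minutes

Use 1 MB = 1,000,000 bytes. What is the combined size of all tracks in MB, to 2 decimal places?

344.78 MB

Track A: 5 minutes 51 seconds = 351 s; 24,000 × 351 × 3 × 2 = 50,544,000 bytes.
Track B: 13 min = 780 s; 176,400 × 780 × 1 × 1 = 137,592,000 bytes.
Track C: 100,000 × 334 × 1 × 4 = 133,600,000 bytes.
Track D: exactly 4 minutes = 240 s; 8,000 × 240 × 3 × 4 = 23,040,000 bytes.
Total = 344,776,000 bytes = 344.78 MB.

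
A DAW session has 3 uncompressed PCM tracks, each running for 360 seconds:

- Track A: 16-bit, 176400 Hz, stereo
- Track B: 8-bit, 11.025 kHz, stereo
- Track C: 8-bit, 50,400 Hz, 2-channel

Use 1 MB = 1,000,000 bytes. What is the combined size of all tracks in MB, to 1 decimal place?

Track A: 176,400 × 360 × 2 × 2 = 254,016,000 bytes.
Track B: 11,025 × 360 × 1 × 2 = 7,938,000 bytes.
Track C: 50,400 × 360 × 1 × 2 = 36,288,000 bytes.
Total = 298,242,000 bytes = 298.2 MB.

298.2 MB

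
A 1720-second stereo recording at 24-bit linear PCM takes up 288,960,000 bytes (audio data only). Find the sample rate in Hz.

28,000 Hz

Bytes = sample_rate × seconds × bytes_per_sample × channels.
sample_rate = 288,960,000 / (1,720 × 3 × 2) = 288,960,000 / 10,320 = 28,000 Hz.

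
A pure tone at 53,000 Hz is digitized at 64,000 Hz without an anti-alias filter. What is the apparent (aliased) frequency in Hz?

11,000 Hz

Nyquist = 64,000/2 = 32,000 Hz; 53,000 Hz exceeds it.
Alias = |53,000 − 1×64,000| = |53,000 − 64,000| = 11,000 Hz.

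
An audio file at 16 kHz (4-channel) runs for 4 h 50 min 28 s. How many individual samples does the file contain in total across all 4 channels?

4 h 50 min 28 s = 17,428 s.
16,000 × 17,428 s × 4 ch = 1,115,392,000 samples.

1,115,392,000 samples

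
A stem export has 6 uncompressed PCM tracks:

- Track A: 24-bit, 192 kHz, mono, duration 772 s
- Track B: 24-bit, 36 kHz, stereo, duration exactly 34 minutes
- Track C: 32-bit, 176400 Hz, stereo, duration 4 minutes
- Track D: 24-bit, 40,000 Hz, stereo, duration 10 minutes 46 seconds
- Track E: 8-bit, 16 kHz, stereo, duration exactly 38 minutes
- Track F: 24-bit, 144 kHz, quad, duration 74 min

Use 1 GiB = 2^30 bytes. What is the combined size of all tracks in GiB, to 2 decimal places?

8.50 GiB

Track A: 192,000 × 772 × 3 × 1 = 444,672,000 bytes.
Track B: exactly 34 minutes = 2,040 s; 36,000 × 2,040 × 3 × 2 = 440,640,000 bytes.
Track C: 4 minutes = 240 s; 176,400 × 240 × 4 × 2 = 338,688,000 bytes.
Track D: 10 minutes 46 seconds = 646 s; 40,000 × 646 × 3 × 2 = 155,040,000 bytes.
Track E: exactly 38 minutes = 2,280 s; 16,000 × 2,280 × 1 × 2 = 72,960,000 bytes.
Track F: 74 min = 4,440 s; 144,000 × 4,440 × 3 × 4 = 7,672,320,000 bytes.
Total = 9,124,320,000 bytes = 8.50 GiB.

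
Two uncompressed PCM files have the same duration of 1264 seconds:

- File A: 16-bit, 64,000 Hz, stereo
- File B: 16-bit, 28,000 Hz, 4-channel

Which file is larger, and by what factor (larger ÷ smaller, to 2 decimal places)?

File A, by a factor of 1.14

File A: 64,000 × 2 × 2 = 256,000 bytes/s.
File B: 28,000 × 2 × 4 = 224,000 bytes/s.
File A is larger; ratio = 323,584,000 / 283,136,000 = 1.14.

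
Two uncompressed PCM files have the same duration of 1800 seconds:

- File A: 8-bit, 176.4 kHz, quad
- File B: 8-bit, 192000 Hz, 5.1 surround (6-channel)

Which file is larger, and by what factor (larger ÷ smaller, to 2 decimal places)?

File A: 176,400 × 1 × 4 = 705,600 bytes/s.
File B: 192,000 × 1 × 6 = 1,152,000 bytes/s.
File B is larger; ratio = 2,073,600,000 / 1,270,080,000 = 1.63.

File B, by a factor of 1.63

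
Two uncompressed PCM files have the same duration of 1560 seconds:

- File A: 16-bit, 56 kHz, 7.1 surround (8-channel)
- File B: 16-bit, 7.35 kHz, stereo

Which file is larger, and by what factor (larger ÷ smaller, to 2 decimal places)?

File A: 56,000 × 2 × 8 = 896,000 bytes/s.
File B: 7,350 × 2 × 2 = 29,400 bytes/s.
File A is larger; ratio = 1,397,760,000 / 45,864,000 = 30.48.

File A, by a factor of 30.48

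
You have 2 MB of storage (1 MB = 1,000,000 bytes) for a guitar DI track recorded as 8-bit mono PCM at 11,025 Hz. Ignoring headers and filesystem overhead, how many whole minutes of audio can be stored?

3 minutes

Uncompressed byte rate = 11,025 × 1 × 1 = 11,025 bytes/s.
Capacity = 2 × 1,000,000 = 2,000,000 bytes.
2,000,000 / 11,025 ≈ 181.41 s → 3 minutes.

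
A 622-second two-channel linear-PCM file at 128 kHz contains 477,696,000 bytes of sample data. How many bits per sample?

24 bits

Bytes per sample = 477,696,000 / (128,000 × 622 × 2) = 477,696,000 / 159,232,000 = 3.
Bit depth = 3 × 8 = 24 bits.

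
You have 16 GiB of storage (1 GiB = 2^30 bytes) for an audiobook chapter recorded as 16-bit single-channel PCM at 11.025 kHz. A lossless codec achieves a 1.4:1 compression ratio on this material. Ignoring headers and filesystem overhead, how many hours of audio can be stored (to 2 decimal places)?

Uncompressed byte rate = 11,025 × 2 × 1 = 22,050 bytes/s.
After 1.4:1 compression, effective rate ≈ 15750 bytes/s.
Capacity = 16 × 1,073,741,824 = 17,179,869,184 bytes.
17,179,869,184 / effective rate ≈ 1090785.35 s → 303.00 hours.

303.00 hours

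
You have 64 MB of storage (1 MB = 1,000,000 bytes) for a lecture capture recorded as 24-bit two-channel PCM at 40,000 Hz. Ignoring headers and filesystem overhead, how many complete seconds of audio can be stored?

Uncompressed byte rate = 40,000 × 3 × 2 = 240,000 bytes/s.
Capacity = 64 × 1,000,000 = 64,000,000 bytes.
64,000,000 / 240,000 ≈ 266.67 s → 266 seconds.

266 seconds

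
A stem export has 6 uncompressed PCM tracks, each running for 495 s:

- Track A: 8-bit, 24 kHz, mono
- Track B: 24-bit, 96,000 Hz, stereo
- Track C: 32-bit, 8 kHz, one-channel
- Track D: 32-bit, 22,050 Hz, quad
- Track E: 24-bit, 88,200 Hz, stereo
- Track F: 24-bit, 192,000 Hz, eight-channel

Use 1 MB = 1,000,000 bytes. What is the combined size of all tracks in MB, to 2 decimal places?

Track A: 24,000 × 495 × 1 × 1 = 11,880,000 bytes.
Track B: 96,000 × 495 × 3 × 2 = 285,120,000 bytes.
Track C: 8,000 × 495 × 4 × 1 = 15,840,000 bytes.
Track D: 22,050 × 495 × 4 × 4 = 174,636,000 bytes.
Track E: 88,200 × 495 × 3 × 2 = 261,954,000 bytes.
Track F: 192,000 × 495 × 3 × 8 = 2,280,960,000 bytes.
Total = 3,030,390,000 bytes = 3030.39 MB.

3030.39 MB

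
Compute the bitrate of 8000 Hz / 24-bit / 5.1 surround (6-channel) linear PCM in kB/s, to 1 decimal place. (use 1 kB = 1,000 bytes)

144.0 kB/s

Bit rate = 8,000 × 24 × 6 = 1,152,000 bits/s.
1,152,000 / 8 = 144,000 B/s = 144.0 kB/s.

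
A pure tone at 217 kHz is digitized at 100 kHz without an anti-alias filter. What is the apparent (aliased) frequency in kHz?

Nyquist = 100,000/2 = 50,000 Hz; 217,000 Hz exceeds it.
Alias = |217,000 − 2×100,000| = |217,000 − 200,000| = 17,000 Hz = 17 kHz.

17 kHz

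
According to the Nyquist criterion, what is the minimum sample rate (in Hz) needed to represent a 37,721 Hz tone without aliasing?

75,442 Hz

Minimum sample rate = 2 × 37,721 Hz = 75,442 Hz.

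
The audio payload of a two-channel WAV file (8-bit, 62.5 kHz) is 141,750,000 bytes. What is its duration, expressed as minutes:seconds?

Byte rate = 62,500 × 1 × 2 = 125,000 bytes/s.
Duration = 141,750,000 / 125,000 = 1,134 s.
1,134 s = 18:54.

18:54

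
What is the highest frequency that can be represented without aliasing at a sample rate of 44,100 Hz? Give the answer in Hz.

Nyquist frequency = sample rate / 2 = 44,100 / 2 = 22,050 Hz.

22,050 Hz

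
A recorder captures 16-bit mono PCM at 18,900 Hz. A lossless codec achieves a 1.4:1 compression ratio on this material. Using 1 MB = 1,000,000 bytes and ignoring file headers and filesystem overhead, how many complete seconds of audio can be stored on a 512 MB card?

18,962 seconds

Uncompressed byte rate = 18,900 × 2 × 1 = 37,800 bytes/s.
After 1.4:1 compression, effective rate ≈ 27000 bytes/s.
Capacity = 512 × 1,000,000 = 512,000,000 bytes.
512,000,000 / effective rate ≈ 18962.96 s → 18,962 seconds.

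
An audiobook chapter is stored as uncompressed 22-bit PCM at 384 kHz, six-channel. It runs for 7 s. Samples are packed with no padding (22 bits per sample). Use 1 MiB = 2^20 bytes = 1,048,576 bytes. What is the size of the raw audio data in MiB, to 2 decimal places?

Bits = 384,000 × 7 × 22 × 6 = 354,816,000 bits = 44,352,000 bytes.
44,352,000 / 1,048,576 = 42.30 MiB.

42.30 MiB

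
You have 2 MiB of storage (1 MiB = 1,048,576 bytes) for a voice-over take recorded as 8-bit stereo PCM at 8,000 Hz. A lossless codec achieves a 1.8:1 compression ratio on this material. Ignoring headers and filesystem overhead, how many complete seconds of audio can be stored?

235 seconds

Uncompressed byte rate = 8,000 × 1 × 2 = 16,000 bytes/s.
After 1.8:1 compression, effective rate ≈ 8888.89 bytes/s.
Capacity = 2 × 1,048,576 = 2,097,152 bytes.
2,097,152 / effective rate ≈ 235.93 s → 235 seconds.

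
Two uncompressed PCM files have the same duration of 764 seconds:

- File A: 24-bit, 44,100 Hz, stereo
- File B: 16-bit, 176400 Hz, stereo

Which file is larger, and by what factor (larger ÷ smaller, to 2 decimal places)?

File B, by a factor of 2.67

File A: 44,100 × 3 × 2 = 264,600 bytes/s.
File B: 176,400 × 2 × 2 = 705,600 bytes/s.
File B is larger; ratio = 539,078,400 / 202,154,400 = 2.67.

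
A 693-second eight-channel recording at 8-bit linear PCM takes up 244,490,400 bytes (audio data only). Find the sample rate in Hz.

Bytes = sample_rate × seconds × bytes_per_sample × channels.
sample_rate = 244,490,400 / (693 × 1 × 8) = 244,490,400 / 5,544 = 44,100 Hz.

44,100 Hz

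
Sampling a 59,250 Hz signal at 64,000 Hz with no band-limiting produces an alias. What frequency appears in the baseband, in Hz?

Nyquist = 64,000/2 = 32,000 Hz; 59,250 Hz exceeds it.
Alias = |59,250 − 1×64,000| = |59,250 − 64,000| = 4,750 Hz.

4,750 Hz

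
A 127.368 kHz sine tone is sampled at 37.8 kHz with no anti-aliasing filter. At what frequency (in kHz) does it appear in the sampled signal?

13.968 kHz

Nyquist = 37,800/2 = 18,900 Hz; 127,368 Hz exceeds it.
Alias = |127,368 − 3×37,800| = |127,368 − 113,400| = 13,968 Hz = 13.968 kHz.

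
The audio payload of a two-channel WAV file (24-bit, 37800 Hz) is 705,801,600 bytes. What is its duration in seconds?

Byte rate = 37,800 × 3 × 2 = 226,800 bytes/s.
Duration = 705,801,600 / 226,800 = 3,112 s.

3,112 seconds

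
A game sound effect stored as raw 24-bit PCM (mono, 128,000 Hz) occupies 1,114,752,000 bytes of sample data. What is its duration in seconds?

2,903 seconds

Byte rate = 128,000 × 3 × 1 = 384,000 bytes/s.
Duration = 1,114,752,000 / 384,000 = 2,903 s.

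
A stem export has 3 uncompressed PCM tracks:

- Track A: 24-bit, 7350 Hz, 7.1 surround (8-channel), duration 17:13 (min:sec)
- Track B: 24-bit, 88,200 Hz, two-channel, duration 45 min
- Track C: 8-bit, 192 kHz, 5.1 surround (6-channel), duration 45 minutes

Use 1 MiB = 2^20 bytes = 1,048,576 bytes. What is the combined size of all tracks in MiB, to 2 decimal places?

4502.74 MiB

Track A: 17:13 (min:sec) = 1,033 s; 7,350 × 1,033 × 3 × 8 = 182,221,200 bytes.
Track B: 45 min = 2,700 s; 88,200 × 2,700 × 3 × 2 = 1,428,840,000 bytes.
Track C: 45 minutes = 2,700 s; 192,000 × 2,700 × 1 × 6 = 3,110,400,000 bytes.
Total = 4,721,461,200 bytes = 4502.74 MiB.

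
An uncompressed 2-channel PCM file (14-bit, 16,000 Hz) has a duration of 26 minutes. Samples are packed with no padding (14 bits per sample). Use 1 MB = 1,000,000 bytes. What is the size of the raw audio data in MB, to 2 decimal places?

87.36 MB

Duration = 26 minutes = 1,560 s.
Bits = 16,000 × 1,560 × 14 × 2 = 698,880,000 bits = 87,360,000 bytes.
87,360,000 / 1,000,000 = 87.36 MB.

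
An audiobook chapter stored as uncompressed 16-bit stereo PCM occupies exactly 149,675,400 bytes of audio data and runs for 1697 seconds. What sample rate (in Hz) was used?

22,050 Hz

Bytes = sample_rate × seconds × bytes_per_sample × channels.
sample_rate = 149,675,400 / (1,697 × 2 × 2) = 149,675,400 / 6,788 = 22,050 Hz.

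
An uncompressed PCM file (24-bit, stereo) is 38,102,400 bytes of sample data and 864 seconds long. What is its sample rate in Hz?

Bytes = sample_rate × seconds × bytes_per_sample × channels.
sample_rate = 38,102,400 / (864 × 3 × 2) = 38,102,400 / 5,184 = 7,350 Hz.

7,350 Hz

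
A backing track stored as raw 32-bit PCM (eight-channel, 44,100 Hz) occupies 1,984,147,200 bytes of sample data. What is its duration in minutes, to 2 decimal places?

Byte rate = 44,100 × 4 × 8 = 1,411,200 bytes/s.
Duration = 1,984,147,200 / 1,411,200 = 1,406 s.
1,406 s / 60 = 23.43 minutes.

23.43 minutes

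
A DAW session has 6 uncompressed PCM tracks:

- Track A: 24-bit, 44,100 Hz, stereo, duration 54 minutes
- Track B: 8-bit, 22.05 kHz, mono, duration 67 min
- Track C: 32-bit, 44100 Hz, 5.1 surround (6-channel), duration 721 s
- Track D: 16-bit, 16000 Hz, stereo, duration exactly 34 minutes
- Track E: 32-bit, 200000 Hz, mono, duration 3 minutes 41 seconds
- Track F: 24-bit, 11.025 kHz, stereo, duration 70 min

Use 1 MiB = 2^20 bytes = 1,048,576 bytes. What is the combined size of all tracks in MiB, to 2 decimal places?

2187.96 MiB

Track A: 54 minutes = 3,240 s; 44,100 × 3,240 × 3 × 2 = 857,304,000 bytes.
Track B: 67 min = 4,020 s; 22,050 × 4,020 × 1 × 1 = 88,641,000 bytes.
Track C: 44,100 × 721 × 4 × 6 = 763,106,400 bytes.
Track D: exactly 34 minutes = 2,040 s; 16,000 × 2,040 × 2 × 2 = 130,560,000 bytes.
Track E: 3 minutes 41 seconds = 221 s; 200,000 × 221 × 4 × 1 = 176,800,000 bytes.
Track F: 70 min = 4,200 s; 11,025 × 4,200 × 3 × 2 = 277,830,000 bytes.
Total = 2,294,241,400 bytes = 2187.96 MiB.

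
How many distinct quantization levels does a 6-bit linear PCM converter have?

64 levels

2^6 = 64.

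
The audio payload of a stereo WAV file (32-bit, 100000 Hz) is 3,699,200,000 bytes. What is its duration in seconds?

Byte rate = 100,000 × 4 × 2 = 800,000 bytes/s.
Duration = 3,699,200,000 / 800,000 = 4,624 s.

4,624 seconds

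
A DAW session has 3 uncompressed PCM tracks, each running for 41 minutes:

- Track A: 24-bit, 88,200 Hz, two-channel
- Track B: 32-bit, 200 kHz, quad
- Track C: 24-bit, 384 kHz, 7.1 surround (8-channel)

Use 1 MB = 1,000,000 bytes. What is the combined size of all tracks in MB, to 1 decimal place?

41 minutes = 2,460 s.
Track A: 88,200 × 2,460 × 3 × 2 = 1,301,832,000 bytes.
Track B: 200,000 × 2,460 × 4 × 4 = 7,872,000,000 bytes.
Track C: 384,000 × 2,460 × 3 × 8 = 22,671,360,000 bytes.
Total = 31,845,192,000 bytes = 31845.2 MB.

31845.2 MB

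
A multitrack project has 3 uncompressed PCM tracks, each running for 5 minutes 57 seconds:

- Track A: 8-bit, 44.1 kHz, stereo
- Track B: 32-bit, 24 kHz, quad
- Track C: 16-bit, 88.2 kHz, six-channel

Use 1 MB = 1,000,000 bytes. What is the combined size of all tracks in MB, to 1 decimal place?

5 minutes 57 seconds = 357 s.
Track A: 44,100 × 357 × 1 × 2 = 31,487,400 bytes.
Track B: 24,000 × 357 × 4 × 4 = 137,088,000 bytes.
Track C: 88,200 × 357 × 2 × 6 = 377,848,800 bytes.
Total = 546,424,200 bytes = 546.4 MB.

546.4 MB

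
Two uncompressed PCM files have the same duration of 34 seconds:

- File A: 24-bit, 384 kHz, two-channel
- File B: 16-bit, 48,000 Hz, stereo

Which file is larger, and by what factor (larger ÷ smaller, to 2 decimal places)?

File A: 384,000 × 3 × 2 = 2,304,000 bytes/s.
File B: 48,000 × 2 × 2 = 192,000 bytes/s.
File A is larger; ratio = 78,336,000 / 6,528,000 = 12.00.

File A, by a factor of 12.00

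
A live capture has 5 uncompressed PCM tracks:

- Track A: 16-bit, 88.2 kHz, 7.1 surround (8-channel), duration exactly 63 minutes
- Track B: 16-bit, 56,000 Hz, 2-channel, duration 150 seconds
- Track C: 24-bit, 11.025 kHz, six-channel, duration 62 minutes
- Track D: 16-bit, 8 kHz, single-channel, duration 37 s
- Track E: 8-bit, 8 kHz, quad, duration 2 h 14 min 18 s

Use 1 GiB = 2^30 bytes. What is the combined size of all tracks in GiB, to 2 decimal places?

Track A: exactly 63 minutes = 3,780 s; 88,200 × 3,780 × 2 × 8 = 5,334,336,000 bytes.
Track B: 56,000 × 150 × 2 × 2 = 33,600,000 bytes.
Track C: 62 minutes = 3,720 s; 11,025 × 3,720 × 3 × 6 = 738,234,000 bytes.
Track D: 8,000 × 37 × 2 × 1 = 592,000 bytes.
Track E: 2 h 14 min 18 s = 8,058 s; 8,000 × 8,058 × 1 × 4 = 257,856,000 bytes.
Total = 6,364,618,000 bytes = 5.93 GiB.

5.93 GiB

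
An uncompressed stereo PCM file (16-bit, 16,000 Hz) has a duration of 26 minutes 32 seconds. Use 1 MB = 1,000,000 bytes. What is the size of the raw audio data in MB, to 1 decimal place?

Duration = 26 minutes 32 seconds = 1,592 s.
Bytes = 16,000 samples/s × 1,592 s × 2 bytes/sample × 2 ch = 101,888,000 bytes.
101,888,000 / 1,000,000 = 101.9 MB.

101.9 MB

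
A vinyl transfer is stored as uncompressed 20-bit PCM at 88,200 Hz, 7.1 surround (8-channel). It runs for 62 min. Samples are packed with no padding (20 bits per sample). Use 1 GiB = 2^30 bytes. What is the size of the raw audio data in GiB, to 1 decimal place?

Duration = 62 min = 3,720 s.
Bits = 88,200 × 3,720 × 20 × 8 = 52,496,640,000 bits = 6,562,080,000 bytes.
6,562,080,000 / 1,073,741,824 = 6.1 GiB.

6.1 GiB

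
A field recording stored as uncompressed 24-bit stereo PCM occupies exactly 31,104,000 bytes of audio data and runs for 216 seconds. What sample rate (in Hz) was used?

Bytes = sample_rate × seconds × bytes_per_sample × channels.
sample_rate = 31,104,000 / (216 × 3 × 2) = 31,104,000 / 1,296 = 24,000 Hz.

24,000 Hz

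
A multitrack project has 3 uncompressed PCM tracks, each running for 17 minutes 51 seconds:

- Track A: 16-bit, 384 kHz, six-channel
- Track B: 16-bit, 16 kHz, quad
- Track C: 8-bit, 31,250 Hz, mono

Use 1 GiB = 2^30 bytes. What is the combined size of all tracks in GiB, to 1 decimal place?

17 minutes 51 seconds = 1,071 s.
Track A: 384,000 × 1,071 × 2 × 6 = 4,935,168,000 bytes.
Track B: 16,000 × 1,071 × 2 × 4 = 137,088,000 bytes.
Track C: 31,250 × 1,071 × 1 × 1 = 33,468,750 bytes.
Total = 5,105,724,750 bytes = 4.8 GiB.

4.8 GiB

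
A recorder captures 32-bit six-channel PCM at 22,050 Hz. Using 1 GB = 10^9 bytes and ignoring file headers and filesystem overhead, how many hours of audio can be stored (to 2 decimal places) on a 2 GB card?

Uncompressed byte rate = 22,050 × 4 × 6 = 529,200 bytes/s.
Capacity = 2 × 1,000,000,000 = 2,000,000,000 bytes.
2,000,000,000 / 529,200 ≈ 3779.29 s → 1.05 hours.

1.05 hours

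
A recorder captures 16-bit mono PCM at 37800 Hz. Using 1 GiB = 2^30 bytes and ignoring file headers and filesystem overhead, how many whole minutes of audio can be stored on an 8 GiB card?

1,893 minutes

Uncompressed byte rate = 37,800 × 2 × 1 = 75,600 bytes/s.
Capacity = 8 × 1,073,741,824 = 8,589,934,592 bytes.
8,589,934,592 / 75,600 ≈ 113623.47 s → 1,893 minutes.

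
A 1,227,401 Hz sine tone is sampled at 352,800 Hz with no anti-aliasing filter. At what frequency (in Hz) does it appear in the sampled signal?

Nyquist = 352,800/2 = 176,400 Hz; 1,227,401 Hz exceeds it.
Alias = |1,227,401 − 3×352,800| = |1,227,401 − 1,058,400| = 169,001 Hz.

169,001 Hz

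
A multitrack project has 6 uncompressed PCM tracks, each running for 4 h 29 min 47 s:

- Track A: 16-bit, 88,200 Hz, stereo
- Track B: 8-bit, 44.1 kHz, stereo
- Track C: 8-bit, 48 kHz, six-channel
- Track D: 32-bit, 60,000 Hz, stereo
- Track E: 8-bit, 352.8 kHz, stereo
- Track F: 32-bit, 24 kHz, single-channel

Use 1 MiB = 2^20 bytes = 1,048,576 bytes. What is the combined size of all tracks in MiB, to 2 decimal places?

31037.89 MiB

4 h 29 min 47 s = 16,187 s.
Track A: 88,200 × 16,187 × 2 × 2 = 5,710,773,600 bytes.
Track B: 44,100 × 16,187 × 1 × 2 = 1,427,693,400 bytes.
Track C: 48,000 × 16,187 × 1 × 6 = 4,661,856,000 bytes.
Track D: 60,000 × 16,187 × 4 × 2 = 7,769,760,000 bytes.
Track E: 352,800 × 16,187 × 1 × 2 = 11,421,547,200 bytes.
Track F: 24,000 × 16,187 × 4 × 1 = 1,553,952,000 bytes.
Total = 32,545,582,200 bytes = 31037.89 MiB.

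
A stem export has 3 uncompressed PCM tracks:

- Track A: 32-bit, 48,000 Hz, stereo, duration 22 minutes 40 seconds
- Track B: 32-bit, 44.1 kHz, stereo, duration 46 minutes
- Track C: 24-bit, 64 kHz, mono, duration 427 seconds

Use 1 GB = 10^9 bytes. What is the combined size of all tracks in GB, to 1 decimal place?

1.6 GB

Track A: 22 minutes 40 seconds = 1,360 s; 48,000 × 1,360 × 4 × 2 = 522,240,000 bytes.
Track B: 46 minutes = 2,760 s; 44,100 × 2,760 × 4 × 2 = 973,728,000 bytes.
Track C: 64,000 × 427 × 3 × 1 = 81,984,000 bytes.
Total = 1,577,952,000 bytes = 1.6 GB.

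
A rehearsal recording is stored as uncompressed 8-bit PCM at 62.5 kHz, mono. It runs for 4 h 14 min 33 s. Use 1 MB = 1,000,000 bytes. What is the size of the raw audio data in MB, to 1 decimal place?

Duration = 4 h 14 min 33 s = 15,273 s.
Bytes = 62,500 samples/s × 15,273 s × 1 bytes/sample × 1 ch = 954,562,500 bytes.
954,562,500 / 1,000,000 = 954.6 MB.

954.6 MB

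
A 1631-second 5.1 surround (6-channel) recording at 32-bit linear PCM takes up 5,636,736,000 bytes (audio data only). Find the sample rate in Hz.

144,000 Hz

Bytes = sample_rate × seconds × bytes_per_sample × channels.
sample_rate = 5,636,736,000 / (1,631 × 4 × 6) = 5,636,736,000 / 39,144 = 144,000 Hz.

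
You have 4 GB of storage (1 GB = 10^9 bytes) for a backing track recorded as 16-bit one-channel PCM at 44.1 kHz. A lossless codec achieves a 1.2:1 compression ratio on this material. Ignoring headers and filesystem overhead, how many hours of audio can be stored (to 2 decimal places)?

Uncompressed byte rate = 44,100 × 2 × 1 = 88,200 bytes/s.
After 1.2:1 compression, effective rate ≈ 73500 bytes/s.
Capacity = 4 × 1,000,000,000 = 4,000,000,000 bytes.
4,000,000,000 / effective rate ≈ 54421.77 s → 15.12 hours.

15.12 hours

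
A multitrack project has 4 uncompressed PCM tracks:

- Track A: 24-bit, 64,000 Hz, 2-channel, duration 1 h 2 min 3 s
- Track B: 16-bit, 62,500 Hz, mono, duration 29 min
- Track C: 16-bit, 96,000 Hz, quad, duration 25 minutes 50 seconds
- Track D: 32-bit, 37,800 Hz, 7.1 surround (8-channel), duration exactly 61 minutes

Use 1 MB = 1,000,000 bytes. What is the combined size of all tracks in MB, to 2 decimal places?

Track A: 1 h 2 min 3 s = 3,723 s; 64,000 × 3,723 × 3 × 2 = 1,429,632,000 bytes.
Track B: 29 min = 1,740 s; 62,500 × 1,740 × 2 × 1 = 217,500,000 bytes.
Track C: 25 minutes 50 seconds = 1,550 s; 96,000 × 1,550 × 2 × 4 = 1,190,400,000 bytes.
Track D: exactly 61 minutes = 3,660 s; 37,800 × 3,660 × 4 × 8 = 4,427,136,000 bytes.
Total = 7,264,668,000 bytes = 7264.67 MB.

7264.67 MB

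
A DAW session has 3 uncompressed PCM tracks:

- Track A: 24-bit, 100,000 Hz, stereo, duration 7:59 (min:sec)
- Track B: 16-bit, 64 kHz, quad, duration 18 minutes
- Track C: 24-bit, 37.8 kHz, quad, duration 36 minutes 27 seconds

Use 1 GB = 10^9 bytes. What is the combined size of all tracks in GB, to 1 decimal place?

1.8 GB

Track A: 7:59 (min:sec) = 479 s; 100,000 × 479 × 3 × 2 = 287,400,000 bytes.
Track B: 18 minutes = 1,080 s; 64,000 × 1,080 × 2 × 4 = 552,960,000 bytes.
Track C: 36 minutes 27 seconds = 2,187 s; 37,800 × 2,187 × 3 × 4 = 992,023,200 bytes.
Total = 1,832,383,200 bytes = 1.8 GB.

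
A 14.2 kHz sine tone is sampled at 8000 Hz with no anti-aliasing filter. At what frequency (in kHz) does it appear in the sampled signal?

1.8 kHz

Nyquist = 8,000/2 = 4,000 Hz; 14,200 Hz exceeds it.
Alias = |14,200 − 2×8,000| = |14,200 − 16,000| = 1,800 Hz = 1.8 kHz.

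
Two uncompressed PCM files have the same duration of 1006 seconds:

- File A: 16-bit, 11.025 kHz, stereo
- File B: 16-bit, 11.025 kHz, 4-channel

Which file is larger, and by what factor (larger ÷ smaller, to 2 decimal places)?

File B, by a factor of 2.00

File A: 11,025 × 2 × 2 = 44,100 bytes/s.
File B: 11,025 × 2 × 4 = 88,200 bytes/s.
File B is larger; ratio = 88,729,200 / 44,364,600 = 2.00.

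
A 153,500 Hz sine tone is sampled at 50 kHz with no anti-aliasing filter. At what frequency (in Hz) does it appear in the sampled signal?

Nyquist = 50,000/2 = 25,000 Hz; 153,500 Hz exceeds it.
Alias = |153,500 − 3×50,000| = |153,500 − 150,000| = 3,500 Hz.

3,500 Hz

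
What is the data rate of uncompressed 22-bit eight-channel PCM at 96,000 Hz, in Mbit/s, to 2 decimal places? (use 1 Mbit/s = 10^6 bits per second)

Bit rate = 96,000 × 22 × 8 = 16,896,000 bits/s.
= 16.90 Mbit/s.

16.90 Mbit/s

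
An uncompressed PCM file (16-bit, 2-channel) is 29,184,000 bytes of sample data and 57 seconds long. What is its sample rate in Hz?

128,000 Hz

Bytes = sample_rate × seconds × bytes_per_sample × channels.
sample_rate = 29,184,000 / (57 × 2 × 2) = 29,184,000 / 228 = 128,000 Hz.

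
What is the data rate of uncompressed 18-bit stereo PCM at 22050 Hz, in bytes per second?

Bit rate = 22,050 × 18 × 2 = 793,800 bits/s.
793,800 / 8 = 99,225 bytes/s.

99,225 bytes/s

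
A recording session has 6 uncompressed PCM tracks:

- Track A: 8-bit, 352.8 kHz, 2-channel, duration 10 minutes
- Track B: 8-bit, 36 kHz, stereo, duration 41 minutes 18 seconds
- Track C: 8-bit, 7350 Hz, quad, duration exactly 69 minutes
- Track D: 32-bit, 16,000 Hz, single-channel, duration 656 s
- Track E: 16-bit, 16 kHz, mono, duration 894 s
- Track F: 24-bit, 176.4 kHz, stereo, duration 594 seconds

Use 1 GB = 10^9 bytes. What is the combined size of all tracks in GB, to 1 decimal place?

1.4 GB

Track A: 10 minutes = 600 s; 352,800 × 600 × 1 × 2 = 423,360,000 bytes.
Track B: 41 minutes 18 seconds = 2,478 s; 36,000 × 2,478 × 1 × 2 = 178,416,000 bytes.
Track C: exactly 69 minutes = 4,140 s; 7,350 × 4,140 × 1 × 4 = 121,716,000 bytes.
Track D: 16,000 × 656 × 4 × 1 = 41,984,000 bytes.
Track E: 16,000 × 894 × 2 × 1 = 28,608,000 bytes.
Track F: 176,400 × 594 × 3 × 2 = 628,689,600 bytes.
Total = 1,422,773,600 bytes = 1.4 GB.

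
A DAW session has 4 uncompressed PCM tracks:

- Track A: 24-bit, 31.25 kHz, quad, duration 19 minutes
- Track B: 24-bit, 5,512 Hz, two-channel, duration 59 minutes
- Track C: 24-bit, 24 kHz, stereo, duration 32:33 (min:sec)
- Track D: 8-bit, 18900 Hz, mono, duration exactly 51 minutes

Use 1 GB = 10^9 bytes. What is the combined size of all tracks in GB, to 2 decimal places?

0.88 GB

Track A: 19 minutes = 1,140 s; 31,250 × 1,140 × 3 × 4 = 427,500,000 bytes.
Track B: 59 minutes = 3,540 s; 5,512 × 3,540 × 3 × 2 = 117,074,880 bytes.
Track C: 32:33 (min:sec) = 1,953 s; 24,000 × 1,953 × 3 × 2 = 281,232,000 bytes.
Track D: exactly 51 minutes = 3,060 s; 18,900 × 3,060 × 1 × 1 = 57,834,000 bytes.
Total = 883,640,880 bytes = 0.88 GB.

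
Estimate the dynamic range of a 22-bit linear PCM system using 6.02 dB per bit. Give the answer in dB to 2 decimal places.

132.44 dB

22 × 6.02 = 132.44 dB.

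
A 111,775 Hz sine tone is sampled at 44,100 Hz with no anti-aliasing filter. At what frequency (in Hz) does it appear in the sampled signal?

20,525 Hz

Nyquist = 44,100/2 = 22,050 Hz; 111,775 Hz exceeds it.
Alias = |111,775 − 3×44,100| = |111,775 − 132,300| = 20,525 Hz.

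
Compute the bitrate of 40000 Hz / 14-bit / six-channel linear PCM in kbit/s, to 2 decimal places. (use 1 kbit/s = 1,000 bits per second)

3360.00 kbit/s

Bit rate = 40,000 × 14 × 6 = 3,360,000 bits/s.
= 3360.00 kbit/s.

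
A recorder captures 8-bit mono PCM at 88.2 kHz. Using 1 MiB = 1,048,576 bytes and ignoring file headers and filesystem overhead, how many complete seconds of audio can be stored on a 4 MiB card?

47 seconds

Uncompressed byte rate = 88,200 × 1 × 1 = 88,200 bytes/s.
Capacity = 4 × 1,048,576 = 4,194,304 bytes.
4,194,304 / 88,200 ≈ 47.55 s → 47 seconds.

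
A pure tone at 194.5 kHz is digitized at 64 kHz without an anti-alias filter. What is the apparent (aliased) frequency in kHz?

2.5 kHz

Nyquist = 64,000/2 = 32,000 Hz; 194,500 Hz exceeds it.
Alias = |194,500 − 3×64,000| = |194,500 − 192,000| = 2,500 Hz = 2.5 kHz.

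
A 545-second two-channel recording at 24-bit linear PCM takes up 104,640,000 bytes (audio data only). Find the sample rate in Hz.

32,000 Hz

Bytes = sample_rate × seconds × bytes_per_sample × channels.
sample_rate = 104,640,000 / (545 × 3 × 2) = 104,640,000 / 3,270 = 32,000 Hz.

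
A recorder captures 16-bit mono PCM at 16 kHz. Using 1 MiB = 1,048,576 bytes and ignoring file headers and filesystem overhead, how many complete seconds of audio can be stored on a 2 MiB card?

65 seconds

Uncompressed byte rate = 16,000 × 2 × 1 = 32,000 bytes/s.
Capacity = 2 × 1,048,576 = 2,097,152 bytes.
2,097,152 / 32,000 ≈ 65.54 s → 65 seconds.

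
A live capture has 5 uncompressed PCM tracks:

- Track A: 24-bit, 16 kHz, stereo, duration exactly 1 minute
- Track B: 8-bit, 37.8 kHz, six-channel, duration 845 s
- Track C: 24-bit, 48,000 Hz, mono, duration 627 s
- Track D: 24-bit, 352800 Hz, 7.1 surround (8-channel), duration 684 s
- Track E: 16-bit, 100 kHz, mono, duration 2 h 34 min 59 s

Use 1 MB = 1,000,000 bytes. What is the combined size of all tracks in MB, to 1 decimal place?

Track A: exactly 1 minute = 60 s; 16,000 × 60 × 3 × 2 = 5,760,000 bytes.
Track B: 37,800 × 845 × 1 × 6 = 191,646,000 bytes.
Track C: 48,000 × 627 × 3 × 1 = 90,288,000 bytes.
Track D: 352,800 × 684 × 3 × 8 = 5,791,564,800 bytes.
Track E: 2 h 34 min 59 s = 9,299 s; 100,000 × 9,299 × 2 × 1 = 1,859,800,000 bytes.
Total = 7,939,058,800 bytes = 7939.1 MB.

7939.1 MB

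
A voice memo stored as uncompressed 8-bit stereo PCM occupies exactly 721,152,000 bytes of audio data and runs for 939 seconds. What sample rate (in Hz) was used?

384,000 Hz

Bytes = sample_rate × seconds × bytes_per_sample × channels.
sample_rate = 721,152,000 / (939 × 1 × 2) = 721,152,000 / 1,878 = 384,000 Hz.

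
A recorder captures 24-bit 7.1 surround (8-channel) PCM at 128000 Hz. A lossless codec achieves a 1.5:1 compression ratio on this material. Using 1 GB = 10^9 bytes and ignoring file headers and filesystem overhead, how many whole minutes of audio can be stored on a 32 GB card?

260 minutes

Uncompressed byte rate = 128,000 × 3 × 8 = 3,072,000 bytes/s.
After 1.5:1 compression, effective rate ≈ 2048000 bytes/s.
Capacity = 32 × 1,000,000,000 = 32,000,000,000 bytes.
32,000,000,000 / effective rate ≈ 15625 s → 260 minutes.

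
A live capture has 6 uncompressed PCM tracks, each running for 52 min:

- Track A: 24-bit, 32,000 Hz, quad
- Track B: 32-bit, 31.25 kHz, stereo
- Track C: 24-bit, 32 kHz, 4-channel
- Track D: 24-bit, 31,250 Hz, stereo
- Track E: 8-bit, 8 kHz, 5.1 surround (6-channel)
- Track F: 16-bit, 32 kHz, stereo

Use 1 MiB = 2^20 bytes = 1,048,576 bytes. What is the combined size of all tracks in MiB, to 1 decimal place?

4110.6 MiB

52 min = 3,120 s.
Track A: 32,000 × 3,120 × 3 × 4 = 1,198,080,000 bytes.
Track B: 31,250 × 3,120 × 4 × 2 = 780,000,000 bytes.
Track C: 32,000 × 3,120 × 3 × 4 = 1,198,080,000 bytes.
Track D: 31,250 × 3,120 × 3 × 2 = 585,000,000 bytes.
Track E: 8,000 × 3,120 × 1 × 6 = 149,760,000 bytes.
Track F: 32,000 × 3,120 × 2 × 2 = 399,360,000 bytes.
Total = 4,310,280,000 bytes = 4110.6 MiB.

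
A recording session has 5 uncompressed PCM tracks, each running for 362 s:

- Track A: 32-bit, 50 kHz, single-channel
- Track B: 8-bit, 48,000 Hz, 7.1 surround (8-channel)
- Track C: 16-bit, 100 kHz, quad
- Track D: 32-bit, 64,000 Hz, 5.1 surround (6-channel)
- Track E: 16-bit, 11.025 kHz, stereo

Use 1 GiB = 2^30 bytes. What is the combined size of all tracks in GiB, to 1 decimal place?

Track A: 50,000 × 362 × 4 × 1 = 72,400,000 bytes.
Track B: 48,000 × 362 × 1 × 8 = 139,008,000 bytes.
Track C: 100,000 × 362 × 2 × 4 = 289,600,000 bytes.
Track D: 64,000 × 362 × 4 × 6 = 556,032,000 bytes.
Track E: 11,025 × 362 × 2 × 2 = 15,964,200 bytes.
Total = 1,073,004,200 bytes = 1.0 GiB.

1.0 GiB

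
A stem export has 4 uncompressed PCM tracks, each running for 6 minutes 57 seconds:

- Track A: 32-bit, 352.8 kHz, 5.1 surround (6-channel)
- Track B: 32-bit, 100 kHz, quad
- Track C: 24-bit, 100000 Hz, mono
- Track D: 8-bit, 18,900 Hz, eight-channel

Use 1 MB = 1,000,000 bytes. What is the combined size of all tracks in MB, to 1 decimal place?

4386.2 MB

6 minutes 57 seconds = 417 s.
Track A: 352,800 × 417 × 4 × 6 = 3,530,822,400 bytes.
Track B: 100,000 × 417 × 4 × 4 = 667,200,000 bytes.
Track C: 100,000 × 417 × 3 × 1 = 125,100,000 bytes.
Track D: 18,900 × 417 × 1 × 8 = 63,050,400 bytes.
Total = 4,386,172,800 bytes = 4386.2 MB.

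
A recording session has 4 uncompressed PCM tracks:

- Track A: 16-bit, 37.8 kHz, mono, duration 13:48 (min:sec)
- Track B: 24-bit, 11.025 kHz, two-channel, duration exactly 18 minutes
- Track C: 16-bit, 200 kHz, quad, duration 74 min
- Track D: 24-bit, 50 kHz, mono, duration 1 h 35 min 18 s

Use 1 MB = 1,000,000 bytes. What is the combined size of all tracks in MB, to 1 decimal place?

Track A: 13:48 (min:sec) = 828 s; 37,800 × 828 × 2 × 1 = 62,596,800 bytes.
Track B: exactly 18 minutes = 1,080 s; 11,025 × 1,080 × 3 × 2 = 71,442,000 bytes.
Track C: 74 min = 4,440 s; 200,000 × 4,440 × 2 × 4 = 7,104,000,000 bytes.
Track D: 1 h 35 min 18 s = 5,718 s; 50,000 × 5,718 × 3 × 1 = 857,700,000 bytes.
Total = 8,095,738,800 bytes = 8095.7 MB.

8095.7 MB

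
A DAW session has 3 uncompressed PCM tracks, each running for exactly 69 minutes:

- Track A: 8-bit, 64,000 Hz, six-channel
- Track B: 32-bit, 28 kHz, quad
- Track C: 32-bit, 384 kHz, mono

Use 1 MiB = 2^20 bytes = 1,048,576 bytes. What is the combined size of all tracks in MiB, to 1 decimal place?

exactly 69 minutes = 4,140 s.
Track A: 64,000 × 4,140 × 1 × 6 = 1,589,760,000 bytes.
Track B: 28,000 × 4,140 × 4 × 4 = 1,854,720,000 bytes.
Track C: 384,000 × 4,140 × 4 × 1 = 6,359,040,000 bytes.
Total = 9,803,520,000 bytes = 9349.4 MiB.

9349.4 MiB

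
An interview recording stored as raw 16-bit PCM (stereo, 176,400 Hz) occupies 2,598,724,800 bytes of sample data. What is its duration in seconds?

Byte rate = 176,400 × 2 × 2 = 705,600 bytes/s.
Duration = 2,598,724,800 / 705,600 = 3,683 s.

3,683 seconds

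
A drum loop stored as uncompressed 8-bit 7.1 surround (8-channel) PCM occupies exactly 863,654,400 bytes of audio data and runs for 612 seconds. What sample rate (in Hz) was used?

176,400 Hz

Bytes = sample_rate × seconds × bytes_per_sample × channels.
sample_rate = 863,654,400 / (612 × 1 × 8) = 863,654,400 / 4,896 = 176,400 Hz.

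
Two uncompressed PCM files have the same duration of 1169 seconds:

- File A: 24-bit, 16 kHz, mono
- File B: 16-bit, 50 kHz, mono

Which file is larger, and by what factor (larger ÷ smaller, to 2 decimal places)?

File A: 16,000 × 3 × 1 = 48,000 bytes/s.
File B: 50,000 × 2 × 1 = 100,000 bytes/s.
File B is larger; ratio = 116,900,000 / 56,112,000 = 2.08.

File B, by a factor of 2.08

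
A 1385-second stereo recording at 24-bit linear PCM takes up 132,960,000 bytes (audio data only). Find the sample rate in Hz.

Bytes = sample_rate × seconds × bytes_per_sample × channels.
sample_rate = 132,960,000 / (1,385 × 3 × 2) = 132,960,000 / 8,310 = 16,000 Hz.

16,000 Hz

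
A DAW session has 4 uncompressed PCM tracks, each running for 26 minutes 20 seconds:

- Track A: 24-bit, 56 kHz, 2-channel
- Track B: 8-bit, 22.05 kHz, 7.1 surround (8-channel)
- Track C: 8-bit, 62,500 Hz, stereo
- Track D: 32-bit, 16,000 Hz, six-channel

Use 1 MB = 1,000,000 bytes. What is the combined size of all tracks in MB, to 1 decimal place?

26 minutes 20 seconds = 1,580 s.
Track A: 56,000 × 1,580 × 3 × 2 = 530,880,000 bytes.
Track B: 22,050 × 1,580 × 1 × 8 = 278,712,000 bytes.
Track C: 62,500 × 1,580 × 1 × 2 = 197,500,000 bytes.
Track D: 16,000 × 1,580 × 4 × 6 = 606,720,000 bytes.
Total = 1,613,812,000 bytes = 1613.8 MB.

1613.8 MB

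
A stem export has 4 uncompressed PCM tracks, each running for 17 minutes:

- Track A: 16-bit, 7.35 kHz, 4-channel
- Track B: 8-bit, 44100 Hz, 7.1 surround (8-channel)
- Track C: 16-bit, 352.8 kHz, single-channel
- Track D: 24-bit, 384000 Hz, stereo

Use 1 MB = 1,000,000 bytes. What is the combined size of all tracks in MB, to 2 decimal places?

3489.62 MB

17 minutes = 1,020 s.
Track A: 7,350 × 1,020 × 2 × 4 = 59,976,000 bytes.
Track B: 44,100 × 1,020 × 1 × 8 = 359,856,000 bytes.
Track C: 352,800 × 1,020 × 2 × 1 = 719,712,000 bytes.
Track D: 384,000 × 1,020 × 3 × 2 = 2,350,080,000 bytes.
Total = 3,489,624,000 bytes = 3489.62 MB.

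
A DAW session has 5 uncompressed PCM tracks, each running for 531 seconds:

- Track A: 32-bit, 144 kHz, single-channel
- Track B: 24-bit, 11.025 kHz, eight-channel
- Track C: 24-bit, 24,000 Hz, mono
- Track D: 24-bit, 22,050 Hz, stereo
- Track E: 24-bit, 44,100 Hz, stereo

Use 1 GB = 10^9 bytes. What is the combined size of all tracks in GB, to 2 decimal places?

0.70 GB

Track A: 144,000 × 531 × 4 × 1 = 305,856,000 bytes.
Track B: 11,025 × 531 × 3 × 8 = 140,502,600 bytes.
Track C: 24,000 × 531 × 3 × 1 = 38,232,000 bytes.
Track D: 22,050 × 531 × 3 × 2 = 70,251,300 bytes.
Track E: 44,100 × 531 × 3 × 2 = 140,502,600 bytes.
Total = 695,344,500 bytes = 0.70 GB.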